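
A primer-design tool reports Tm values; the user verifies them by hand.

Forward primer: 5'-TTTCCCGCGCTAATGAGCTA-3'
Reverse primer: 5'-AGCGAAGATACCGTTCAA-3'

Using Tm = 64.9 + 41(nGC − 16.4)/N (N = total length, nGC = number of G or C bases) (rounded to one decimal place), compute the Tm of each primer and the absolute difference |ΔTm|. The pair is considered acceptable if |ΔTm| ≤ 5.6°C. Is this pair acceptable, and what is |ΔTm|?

|ΔTm| = 6.0°C; the pair is not acceptable.

Forward: G+C = 10, N = 20 → Tm = 64.9 + 41·(10 − 16.4)/20 = 51.8°C.
Reverse: G+C = 8, N = 18 → Tm = 64.9 + 41·(8 − 16.4)/18 = 45.8°C.
|ΔTm| = |51.8 − 45.8| = 6.0°C, > 5.6°C.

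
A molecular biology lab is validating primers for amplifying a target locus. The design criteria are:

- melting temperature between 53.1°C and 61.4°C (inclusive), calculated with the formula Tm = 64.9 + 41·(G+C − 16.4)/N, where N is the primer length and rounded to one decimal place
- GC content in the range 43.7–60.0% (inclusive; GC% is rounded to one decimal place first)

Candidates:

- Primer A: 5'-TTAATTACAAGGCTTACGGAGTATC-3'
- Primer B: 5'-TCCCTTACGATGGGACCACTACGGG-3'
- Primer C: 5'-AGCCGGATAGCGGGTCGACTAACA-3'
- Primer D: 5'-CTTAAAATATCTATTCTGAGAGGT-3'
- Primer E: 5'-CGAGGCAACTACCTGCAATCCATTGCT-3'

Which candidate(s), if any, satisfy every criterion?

Primer C and Primer E.

Primer A (25 nt, A=8 T=8 G=5 C=4): Tm = 64.9 + 41·(9 − 16.4)/25 = 52.8°C, outside 53.1–61.4°C ✗; GC 9/25 = 36.0%, outside 43.7–60.0% ✗ — fails.
Primer B (25 nt, A=5 T=5 G=7 C=8): Tm = 64.9 + 41·(15 − 16.4)/25 = 62.6°C, outside 53.1–61.4°C ✗; GC 15/25 = 60.0% ✓ — fails.
Primer C (24 nt, A=7 T=3 G=8 C=6): Tm = 64.9 + 41·(14 − 16.4)/24 = 60.8°C ✓; GC 14/24 = 58.3% ✓ — passes.
Primer D (24 nt, A=8 T=9 G=4 C=3): Tm = 64.9 + 41·(7 − 16.4)/24 = 48.8°C, outside 53.1–61.4°C ✗; GC 7/24 = 29.2%, outside 43.7–60.0% ✗ — fails.
Primer E (27 nt, A=7 T=6 G=5 C=9): Tm = 64.9 + 41·(14 − 16.4)/27 = 61.3°C ✓; GC 14/27 = 51.9% ✓ — passes.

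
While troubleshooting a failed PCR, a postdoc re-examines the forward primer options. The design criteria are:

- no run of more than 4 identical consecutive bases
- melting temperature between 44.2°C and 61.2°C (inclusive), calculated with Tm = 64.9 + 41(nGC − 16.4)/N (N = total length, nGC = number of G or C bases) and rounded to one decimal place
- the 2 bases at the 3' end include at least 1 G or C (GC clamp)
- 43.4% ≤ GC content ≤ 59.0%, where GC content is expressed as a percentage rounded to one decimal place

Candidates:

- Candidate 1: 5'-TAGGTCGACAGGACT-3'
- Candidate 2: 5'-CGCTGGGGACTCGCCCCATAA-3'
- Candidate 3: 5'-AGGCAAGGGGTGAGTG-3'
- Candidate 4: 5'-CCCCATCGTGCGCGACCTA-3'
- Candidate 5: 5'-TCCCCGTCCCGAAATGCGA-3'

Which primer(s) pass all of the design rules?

None of the candidates satisfy all criteria.

Candidate 1 (15 nt, A=4 T=3 G=5 C=3): longest run = 2 ✓; Tm = 64.9 + 41·(8 − 16.4)/15 = 41.9°C, outside 44.2–61.2°C ✗; 3' end CT has 1 G/C ✓; GC 8/15 = 53.3% ✓ — fails.
Candidate 2 (21 nt, A=4 T=3 G=6 C=8): longest run = 4 ✓; Tm = 64.9 + 41·(14 − 16.4)/21 = 60.2°C ✓; 3' end AA has 0 G/C, need ≥1 ✗; GC 14/21 = 66.7%, outside 43.4–59.0% ✗ — fails.
Candidate 3 (16 nt, A=4 T=2 G=9 C=1): longest run = 4 ✓; Tm = 64.9 + 41·(10 − 16.4)/16 = 48.5°C ✓; 3' end TG has 1 G/C ✓; GC 10/16 = 62.5%, outside 43.4–59.0% ✗ — fails.
Candidate 4 (19 nt, A=3 T=3 G=4 C=9): longest run = 4 ✓; Tm = 64.9 + 41·(13 − 16.4)/19 = 57.6°C ✓; 3' end TA has 0 G/C, need ≥1 ✗; GC 13/19 = 68.4%, outside 43.4–59.0% ✗ — fails.
Candidate 5 (19 nt, A=4 T=3 G=4 C=8): longest run = 4 ✓; Tm = 64.9 + 41·(12 − 16.4)/19 = 55.4°C ✓; 3' end GA has 1 G/C ✓; GC 12/19 = 63.2%, outside 43.4–59.0% ✗ — fails.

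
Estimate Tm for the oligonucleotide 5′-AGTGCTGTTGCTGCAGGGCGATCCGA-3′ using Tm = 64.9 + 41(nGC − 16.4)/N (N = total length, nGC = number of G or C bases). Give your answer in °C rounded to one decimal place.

Base counts: A=4, T=6, G=10, C=6; G+C = 16, N = 26.
Tm = 64.9 + 41·(16 − 16.4)/26 = 64.9 + -16.40/26 = 64.3°C.

64.3°C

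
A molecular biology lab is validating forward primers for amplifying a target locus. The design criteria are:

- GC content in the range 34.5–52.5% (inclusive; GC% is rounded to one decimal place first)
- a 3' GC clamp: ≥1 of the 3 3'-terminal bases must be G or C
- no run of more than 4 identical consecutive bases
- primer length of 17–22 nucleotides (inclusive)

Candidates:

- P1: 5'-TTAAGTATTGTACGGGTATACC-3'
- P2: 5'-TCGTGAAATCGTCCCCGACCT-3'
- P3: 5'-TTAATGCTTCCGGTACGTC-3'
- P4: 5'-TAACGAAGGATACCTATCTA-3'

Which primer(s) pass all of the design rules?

P1, P3 and P4.

P1 (22 nt, A=6 T=8 G=5 C=3): GC 8/22 = 36.4% ✓; 3' end ACC has 2 G/C ✓; longest run = 3 ✓; length 22 ✓ — passes.
P2 (21 nt, A=4 T=5 G=4 C=8): GC 12/21 = 57.1%, outside 34.5–52.5% ✗; 3' end CCT has 2 G/C ✓; longest run = 4 ✓; length 21 ✓ — fails.
P3 (19 nt, A=3 T=7 G=4 C=5): GC 9/19 = 47.4% ✓; 3' end GTC has 2 G/C ✓; longest run = 2 ✓; length 19 ✓ — passes.
P4 (20 nt, A=8 T=5 G=3 C=4): GC 7/20 = 35.0% ✓; 3' end CTA has 1 G/C ✓; longest run = 2 ✓; length 20 ✓ — passes.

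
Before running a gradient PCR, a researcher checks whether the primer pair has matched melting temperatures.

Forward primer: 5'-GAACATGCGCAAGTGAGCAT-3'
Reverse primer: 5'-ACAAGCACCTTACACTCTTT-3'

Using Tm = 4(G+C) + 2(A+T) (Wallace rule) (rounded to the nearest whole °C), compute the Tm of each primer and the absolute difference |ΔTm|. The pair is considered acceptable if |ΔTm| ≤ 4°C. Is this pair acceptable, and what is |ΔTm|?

Forward: A=7 T=3 G=6 C=4 → Tm = 2·10 + 4·10 = 60°C.
Reverse: A=6 T=6 G=1 C=7 → Tm = 2·12 + 4·8 = 56°C.
|ΔTm| = |60 − 56| = 4°C, ≤ 4°C.

|ΔTm| = 4°C; the pair is acceptable.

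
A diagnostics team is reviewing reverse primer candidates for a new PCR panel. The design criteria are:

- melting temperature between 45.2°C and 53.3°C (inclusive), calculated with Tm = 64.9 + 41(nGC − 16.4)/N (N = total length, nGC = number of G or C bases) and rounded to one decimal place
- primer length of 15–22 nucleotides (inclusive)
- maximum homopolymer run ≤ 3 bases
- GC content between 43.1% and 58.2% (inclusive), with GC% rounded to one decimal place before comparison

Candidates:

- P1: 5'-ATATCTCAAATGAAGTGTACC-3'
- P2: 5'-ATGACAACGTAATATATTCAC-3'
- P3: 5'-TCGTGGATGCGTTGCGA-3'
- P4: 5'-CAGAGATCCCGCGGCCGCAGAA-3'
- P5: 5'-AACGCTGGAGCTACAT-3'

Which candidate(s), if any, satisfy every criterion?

P1 (21 nt, A=8 T=6 G=3 C=4): Tm = 64.9 + 41·(7 − 16.4)/21 = 46.5°C ✓; length 21 ✓; longest run = 3 ✓; GC 7/21 = 33.3%, outside 43.1–58.2% ✗ — fails.
P2 (21 nt, A=9 T=6 G=2 C=4): Tm = 64.9 + 41·(6 − 16.4)/21 = 44.6°C, outside 45.2–53.3°C ✗; length 21 ✓; longest run = 2 ✓; GC 6/21 = 28.6%, outside 43.1–58.2% ✗ — fails.
P3 (17 nt, A=2 T=5 G=7 C=3): Tm = 64.9 + 41·(10 − 16.4)/17 = 49.5°C ✓; length 17 ✓; longest run = 2 ✓; GC 10/17 = 58.8%, outside 43.1–58.2% ✗ — fails.
P4 (22 nt, A=6 T=1 G=7 C=8): Tm = 64.9 + 41·(15 − 16.4)/22 = 62.3°C, outside 45.2–53.3°C ✗; length 22 ✓; longest run = 3 ✓; GC 15/22 = 68.2%, outside 43.1–58.2% ✗ — fails.
P5 (16 nt, A=5 T=3 G=4 C=4): Tm = 64.9 + 41·(8 − 16.4)/16 = 43.4°C, outside 45.2–53.3°C ✗; length 16 ✓; longest run = 2 ✓; GC 8/16 = 50.0% ✓ — fails.

None of the candidates satisfy all criteria.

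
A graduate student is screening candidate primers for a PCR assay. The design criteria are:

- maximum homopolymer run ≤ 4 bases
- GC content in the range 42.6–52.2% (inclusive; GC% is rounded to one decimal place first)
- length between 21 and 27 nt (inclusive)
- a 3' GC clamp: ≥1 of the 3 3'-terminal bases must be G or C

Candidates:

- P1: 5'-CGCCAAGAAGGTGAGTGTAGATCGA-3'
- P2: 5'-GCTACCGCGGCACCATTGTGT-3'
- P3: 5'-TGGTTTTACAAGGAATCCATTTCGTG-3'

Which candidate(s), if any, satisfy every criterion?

P1 (25 nt, A=8 T=4 G=9 C=4): longest run = 2 ✓; GC 13/25 = 52.0% ✓; length 25 ✓; 3' end CGA has 2 G/C ✓ — passes.
P2 (21 nt, A=3 T=5 G=6 C=7): longest run = 2 ✓; GC 13/21 = 61.9%, outside 42.6–52.2% ✗; length 21 ✓; 3' end TGT has 1 G/C ✓ — fails.
P3 (26 nt, A=6 T=10 G=6 C=4): longest run = 4 ✓; GC 10/26 = 38.5%, outside 42.6–52.2% ✗; length 26 ✓; 3' end GTG has 2 G/C ✓ — fails.

P1 only.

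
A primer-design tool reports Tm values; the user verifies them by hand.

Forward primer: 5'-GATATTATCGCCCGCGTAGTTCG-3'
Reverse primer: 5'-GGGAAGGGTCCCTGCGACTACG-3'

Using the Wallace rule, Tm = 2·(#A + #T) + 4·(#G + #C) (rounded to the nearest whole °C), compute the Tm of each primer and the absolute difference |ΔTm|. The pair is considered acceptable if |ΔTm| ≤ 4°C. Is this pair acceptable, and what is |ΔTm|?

Forward: A=4 T=7 G=6 C=6 → Tm = 2·11 + 4·12 = 70°C.
Reverse: A=4 T=3 G=9 C=6 → Tm = 2·7 + 4·15 = 74°C.
|ΔTm| = |70 − 74| = 4°C, ≤ 4°C.

|ΔTm| = 4°C; the pair is acceptable.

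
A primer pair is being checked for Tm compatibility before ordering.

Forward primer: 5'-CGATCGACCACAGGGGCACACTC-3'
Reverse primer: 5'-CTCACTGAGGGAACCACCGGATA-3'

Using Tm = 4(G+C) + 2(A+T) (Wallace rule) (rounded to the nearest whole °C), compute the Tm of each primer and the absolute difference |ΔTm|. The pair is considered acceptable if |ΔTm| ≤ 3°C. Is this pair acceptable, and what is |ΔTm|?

|ΔTm| = 4°C; the pair is not acceptable.

Forward: A=6 T=2 G=6 C=9 → Tm = 2·8 + 4·15 = 76°C.
Reverse: A=7 T=3 G=6 C=7 → Tm = 2·10 + 4·13 = 72°C.
|ΔTm| = |76 − 72| = 4°C, > 3°C.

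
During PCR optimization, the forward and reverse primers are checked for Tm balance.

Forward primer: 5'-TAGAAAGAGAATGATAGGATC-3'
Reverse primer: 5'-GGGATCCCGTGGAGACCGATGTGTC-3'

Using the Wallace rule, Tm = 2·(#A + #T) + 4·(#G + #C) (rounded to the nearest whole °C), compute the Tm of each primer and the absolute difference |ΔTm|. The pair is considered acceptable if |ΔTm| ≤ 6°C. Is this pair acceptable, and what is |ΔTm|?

Forward: A=10 T=4 G=6 C=1 → Tm = 2·14 + 4·7 = 56°C.
Reverse: A=4 T=5 G=10 C=6 → Tm = 2·9 + 4·16 = 82°C.
|ΔTm| = |56 − 82| = 26°C, > 6°C.

|ΔTm| = 26°C; the pair is not acceptable.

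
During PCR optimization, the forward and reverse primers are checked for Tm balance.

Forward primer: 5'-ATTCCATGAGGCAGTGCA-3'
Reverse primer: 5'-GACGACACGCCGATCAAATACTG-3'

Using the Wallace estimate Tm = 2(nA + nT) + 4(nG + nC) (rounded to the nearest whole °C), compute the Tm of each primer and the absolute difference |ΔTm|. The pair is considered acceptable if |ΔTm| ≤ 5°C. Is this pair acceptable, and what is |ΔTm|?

Forward: A=5 T=4 G=5 C=4 → Tm = 2·9 + 4·9 = 54°C.
Reverse: A=8 T=3 G=5 C=7 → Tm = 2·11 + 4·12 = 70°C.
|ΔTm| = |54 − 70| = 16°C, > 5°C.

|ΔTm| = 16°C; the pair is not acceptable.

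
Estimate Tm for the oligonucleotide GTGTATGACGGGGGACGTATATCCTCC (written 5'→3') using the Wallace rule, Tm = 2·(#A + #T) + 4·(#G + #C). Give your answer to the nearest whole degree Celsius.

84°C

Base counts: A=5, T=7, G=9, C=6 (length 27).
Tm = 2·(5+7) + 4·(9+6) = 2·12 + 4·15 = 24 + 60 = 84°C.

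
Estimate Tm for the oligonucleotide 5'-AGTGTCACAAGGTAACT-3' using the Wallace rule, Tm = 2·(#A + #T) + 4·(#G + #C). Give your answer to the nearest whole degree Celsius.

Base counts: A=6, T=4, G=4, C=3 (length 17).
Tm = 2·(6+4) + 4·(4+3) = 2·10 + 4·7 = 20 + 28 = 48°C.

48°C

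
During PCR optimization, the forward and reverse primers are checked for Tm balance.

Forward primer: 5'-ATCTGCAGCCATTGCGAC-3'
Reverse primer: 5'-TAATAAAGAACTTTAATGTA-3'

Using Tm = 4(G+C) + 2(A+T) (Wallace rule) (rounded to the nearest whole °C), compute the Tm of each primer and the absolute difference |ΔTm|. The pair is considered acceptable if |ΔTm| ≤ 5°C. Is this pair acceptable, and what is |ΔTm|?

Forward: A=4 T=4 G=4 C=6 → Tm = 2·8 + 4·10 = 56°C.
Reverse: A=10 T=7 G=2 C=1 → Tm = 2·17 + 4·3 = 46°C.
|ΔTm| = |56 − 46| = 10°C, > 5°C.

|ΔTm| = 10°C; the pair is not acceptable.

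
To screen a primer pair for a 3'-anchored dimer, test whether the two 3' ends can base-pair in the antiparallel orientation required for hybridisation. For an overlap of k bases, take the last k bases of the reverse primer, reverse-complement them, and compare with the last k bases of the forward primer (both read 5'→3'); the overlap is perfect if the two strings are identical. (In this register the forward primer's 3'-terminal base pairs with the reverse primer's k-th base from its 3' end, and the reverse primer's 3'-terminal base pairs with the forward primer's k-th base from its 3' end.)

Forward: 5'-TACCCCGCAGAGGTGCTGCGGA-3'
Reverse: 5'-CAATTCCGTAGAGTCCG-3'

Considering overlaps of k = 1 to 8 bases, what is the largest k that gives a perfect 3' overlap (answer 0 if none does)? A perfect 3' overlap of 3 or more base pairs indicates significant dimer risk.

Last 8 bases (5'→3') — forward …GCTGCGGA, reverse …AGAGTCCG.
Reverse complement of the reverse primer's last 8 bases: CGGACTCT; its first k bases are the reverse complement of the reverse primer's last k bases, so a perfect k-base overlap needs the forward primer's last k bases to equal them.
Comparing (forward last k vs required): k=1: A vs C ✗; k=2: GA vs CG ✗; k=3: GGA vs CGG ✗; k=4: CGGA vs CGGA ✓; k=5: GCGGA vs CGGAC ✗; k=6: TGCGGA vs CGGACT ✗; k=7: CTGCGGA vs CGGACTC ✗; k=8: GCTGCGGA vs CGGACTCT ✗.
Only k = 4 is perfect, so the longest perfect 3' overlap is 4.

Longest perfect overlap: 4 complementary base pairs; significant dimer risk (threshold 3).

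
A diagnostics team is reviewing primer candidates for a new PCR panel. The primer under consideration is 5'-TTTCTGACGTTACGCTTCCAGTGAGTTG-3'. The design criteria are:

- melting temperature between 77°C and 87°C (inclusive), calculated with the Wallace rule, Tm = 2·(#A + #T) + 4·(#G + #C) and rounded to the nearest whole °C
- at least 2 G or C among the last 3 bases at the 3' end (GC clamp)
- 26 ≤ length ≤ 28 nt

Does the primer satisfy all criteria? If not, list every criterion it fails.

Base counts: A=4, T=11, G=7, C=6 (length 28).
Tm: Tm = 2·15 + 4·13 = 82°C ✓
GC clamp: 3' end TTG has 1 G/C, need ≥2 ✗
length: length 28 ✓

Fails: GC clamp.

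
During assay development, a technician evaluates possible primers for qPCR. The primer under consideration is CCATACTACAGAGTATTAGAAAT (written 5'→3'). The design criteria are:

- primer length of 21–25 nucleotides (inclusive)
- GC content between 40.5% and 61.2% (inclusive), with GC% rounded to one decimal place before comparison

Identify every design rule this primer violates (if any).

Fails: GC content.

Base counts: A=10, T=6, G=3, C=4 (length 23).
length: length 23 ✓
GC content: GC 7/23 = 30.4%, outside 40.5–61.2% ✗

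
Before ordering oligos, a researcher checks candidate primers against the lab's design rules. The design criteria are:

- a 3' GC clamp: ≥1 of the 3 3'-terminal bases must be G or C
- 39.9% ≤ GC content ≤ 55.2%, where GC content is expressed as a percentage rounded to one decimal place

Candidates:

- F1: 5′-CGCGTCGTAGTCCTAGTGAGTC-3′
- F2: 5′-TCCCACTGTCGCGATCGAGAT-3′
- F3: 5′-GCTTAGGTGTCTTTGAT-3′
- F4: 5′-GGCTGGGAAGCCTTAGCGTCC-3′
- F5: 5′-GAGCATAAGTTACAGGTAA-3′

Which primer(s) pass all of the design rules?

F1 (22 nt, A=3 T=6 G=7 C=6): 3' end GTC has 2 G/C ✓; GC 13/22 = 59.1%, outside 39.9–55.2% ✗ — fails.
F2 (21 nt, A=4 T=5 G=5 C=7): 3' end GAT has 1 G/C ✓; GC 12/21 = 57.1%, outside 39.9–55.2% ✗ — fails.
F3 (17 nt, A=2 T=8 G=5 C=2): 3' end GAT has 1 G/C ✓; GC 7/17 = 41.2% ✓ — passes.
F4 (21 nt, A=3 T=4 G=8 C=6): 3' end TCC has 2 G/C ✓; GC 14/21 = 66.7%, outside 39.9–55.2% ✗ — fails.
F5 (19 nt, A=8 T=4 G=5 C=2): 3' end TAA has 0 G/C, need ≥1 ✗; GC 7/19 = 36.8%, outside 39.9–55.2% ✗ — fails.

F3 only.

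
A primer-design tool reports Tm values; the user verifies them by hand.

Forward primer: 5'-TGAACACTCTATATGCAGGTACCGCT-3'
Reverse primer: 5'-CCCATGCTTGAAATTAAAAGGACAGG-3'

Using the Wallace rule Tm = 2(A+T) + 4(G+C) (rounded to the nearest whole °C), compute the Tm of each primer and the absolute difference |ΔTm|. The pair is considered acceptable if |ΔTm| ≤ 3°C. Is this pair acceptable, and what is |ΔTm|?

Forward: A=7 T=7 G=5 C=7 → Tm = 2·14 + 4·12 = 76°C.
Reverse: A=10 T=5 G=6 C=5 → Tm = 2·15 + 4·11 = 74°C.
|ΔTm| = |76 − 74| = 2°C, ≤ 3°C.

|ΔTm| = 2°C; the pair is acceptable.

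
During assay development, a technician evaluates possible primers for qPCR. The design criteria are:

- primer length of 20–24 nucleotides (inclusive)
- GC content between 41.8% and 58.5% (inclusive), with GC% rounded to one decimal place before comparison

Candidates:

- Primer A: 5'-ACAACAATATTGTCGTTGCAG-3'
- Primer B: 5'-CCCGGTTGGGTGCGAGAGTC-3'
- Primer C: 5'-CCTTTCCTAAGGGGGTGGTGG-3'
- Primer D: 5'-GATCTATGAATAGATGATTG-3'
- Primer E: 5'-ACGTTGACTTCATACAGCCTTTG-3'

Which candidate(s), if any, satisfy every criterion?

Primer E only.

Primer A (21 nt, A=7 T=6 G=4 C=4): length 21 ✓; GC 8/21 = 38.1%, outside 41.8–58.5% ✗ — fails.
Primer B (20 nt, A=2 T=4 G=9 C=5): length 20 ✓; GC 14/20 = 70.0%, outside 41.8–58.5% ✗ — fails.
Primer C (21 nt, A=2 T=6 G=9 C=4): length 21 ✓; GC 13/21 = 61.9%, outside 41.8–58.5% ✗ — fails.
Primer D (20 nt, A=7 T=7 G=5 C=1): length 20 ✓; GC 6/20 = 30.0%, outside 41.8–58.5% ✗ — fails.
Primer E (23 nt, A=5 T=8 G=4 C=6): length 23 ✓; GC 10/23 = 43.5% ✓ — passes.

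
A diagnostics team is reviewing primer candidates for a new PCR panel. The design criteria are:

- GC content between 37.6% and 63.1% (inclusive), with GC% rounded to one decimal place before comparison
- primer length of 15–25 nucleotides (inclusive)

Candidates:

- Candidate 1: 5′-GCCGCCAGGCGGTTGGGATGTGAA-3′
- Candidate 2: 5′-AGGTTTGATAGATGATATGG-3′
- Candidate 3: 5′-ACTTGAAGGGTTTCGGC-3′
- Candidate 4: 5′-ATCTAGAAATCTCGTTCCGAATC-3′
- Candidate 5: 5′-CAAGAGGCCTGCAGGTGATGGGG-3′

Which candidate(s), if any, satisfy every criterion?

Candidate 1 (24 nt, A=4 T=4 G=11 C=5): GC 16/24 = 66.7%, outside 37.6–63.1% ✗; length 24 ✓ — fails.
Candidate 2 (20 nt, A=6 T=7 G=7 C=0): GC 7/20 = 35.0%, outside 37.6–63.1% ✗; length 20 ✓ — fails.
Candidate 3 (17 nt, A=3 T=5 G=6 C=3): GC 9/17 = 52.9% ✓; length 17 ✓ — passes.
Candidate 4 (23 nt, A=7 T=7 G=3 C=6): GC 9/23 = 39.1% ✓; length 23 ✓ — passes.
Candidate 5 (23 nt, A=5 T=3 G=11 C=4): GC 15/23 = 65.2%, outside 37.6–63.1% ✗; length 23 ✓ — fails.

Candidate 3 and Candidate 4.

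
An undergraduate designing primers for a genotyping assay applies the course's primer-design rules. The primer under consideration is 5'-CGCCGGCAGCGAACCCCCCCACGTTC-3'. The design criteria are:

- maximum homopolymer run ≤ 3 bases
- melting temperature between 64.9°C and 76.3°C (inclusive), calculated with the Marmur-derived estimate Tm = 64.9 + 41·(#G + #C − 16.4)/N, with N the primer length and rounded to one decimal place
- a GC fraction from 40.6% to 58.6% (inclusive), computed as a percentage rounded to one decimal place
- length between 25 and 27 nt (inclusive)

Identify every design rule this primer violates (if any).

Base counts: A=4, T=2, G=6, C=14 (length 26).
homopolymer run: longest run = 7, exceeds 3 ✗
Tm: Tm = 64.9 + 41·(20 − 16.4)/26 = 70.6°C ✓
GC content: GC 20/26 = 76.9%, outside 40.6–58.6% ✗
length: length 26 ✓

Fails: homopolymer run, GC content.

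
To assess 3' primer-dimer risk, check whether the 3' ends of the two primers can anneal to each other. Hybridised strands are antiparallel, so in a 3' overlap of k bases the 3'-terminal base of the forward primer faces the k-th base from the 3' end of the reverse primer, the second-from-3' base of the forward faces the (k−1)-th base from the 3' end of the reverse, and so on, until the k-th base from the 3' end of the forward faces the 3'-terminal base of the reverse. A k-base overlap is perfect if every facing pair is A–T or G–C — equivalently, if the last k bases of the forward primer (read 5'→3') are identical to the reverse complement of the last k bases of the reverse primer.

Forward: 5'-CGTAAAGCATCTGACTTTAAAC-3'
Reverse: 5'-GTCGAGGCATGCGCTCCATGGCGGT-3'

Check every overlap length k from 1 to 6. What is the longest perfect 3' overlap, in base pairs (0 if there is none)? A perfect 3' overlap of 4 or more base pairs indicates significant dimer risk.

Longest perfect overlap: 2 complementary base pairs; below the dimer-risk threshold (threshold 4).

Last 6 bases (5'→3') — forward …TTAAAC, reverse …GGCGGT.
Reverse complement of the reverse primer's last 6 bases: ACCGCC; its first k bases are the reverse complement of the reverse primer's last k bases, so a perfect k-base overlap needs the forward primer's last k bases to equal them.
Comparing (forward last k vs required): k=1: C vs A ✗; k=2: AC vs AC ✓; k=3: AAC vs ACC ✗; k=4: AAAC vs ACCG ✗; k=5: TAAAC vs ACCGC ✗; k=6: TTAAAC vs ACCGCC ✗.
Only k = 2 is perfect, so the longest perfect 3' overlap is 2.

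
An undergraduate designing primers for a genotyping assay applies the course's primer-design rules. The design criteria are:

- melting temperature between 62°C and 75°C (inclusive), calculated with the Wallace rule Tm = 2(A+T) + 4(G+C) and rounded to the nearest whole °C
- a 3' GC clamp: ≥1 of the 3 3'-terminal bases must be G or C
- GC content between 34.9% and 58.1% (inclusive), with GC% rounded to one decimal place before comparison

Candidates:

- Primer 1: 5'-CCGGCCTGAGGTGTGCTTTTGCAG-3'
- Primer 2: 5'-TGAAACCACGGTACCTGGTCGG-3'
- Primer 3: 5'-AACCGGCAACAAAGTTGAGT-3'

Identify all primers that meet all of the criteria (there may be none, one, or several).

Primer 1 (24 nt, A=2 T=7 G=9 C=6): Tm = 2·9 + 4·15 = 78°C, outside 62–75°C ✗; 3' end CAG has 2 G/C ✓; GC 15/24 = 62.5%, outside 34.9–58.1% ✗ — fails.
Primer 2 (22 nt, A=5 T=4 G=7 C=6): Tm = 2·9 + 4·13 = 70°C ✓; 3' end CGG has 3 G/C ✓; GC 13/22 = 59.1%, outside 34.9–58.1% ✗ — fails.
Primer 3 (20 nt, A=8 T=3 G=5 C=4): Tm = 2·11 + 4·9 = 58°C, outside 62–75°C ✗; 3' end AGT has 1 G/C ✓; GC 9/20 = 45.0% ✓ — fails.

None of the candidates satisfy all criteria.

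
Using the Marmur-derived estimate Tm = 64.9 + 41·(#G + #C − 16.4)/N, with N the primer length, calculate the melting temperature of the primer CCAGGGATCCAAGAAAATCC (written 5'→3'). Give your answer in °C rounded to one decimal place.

51.8°C

Base counts: A=8, T=2, G=4, C=6; G+C = 10, N = 20.
Tm = 64.9 + 41·(10 − 16.4)/20 = 64.9 + -262.40/20 = 51.8°C.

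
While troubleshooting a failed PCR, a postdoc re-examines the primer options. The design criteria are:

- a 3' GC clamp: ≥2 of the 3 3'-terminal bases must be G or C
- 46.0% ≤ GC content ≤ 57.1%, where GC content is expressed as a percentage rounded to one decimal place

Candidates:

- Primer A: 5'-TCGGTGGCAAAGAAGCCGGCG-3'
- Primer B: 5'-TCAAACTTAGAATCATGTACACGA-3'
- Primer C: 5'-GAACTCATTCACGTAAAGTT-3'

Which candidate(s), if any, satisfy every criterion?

None of the candidates satisfy all criteria.

Primer A (21 nt, A=5 T=2 G=9 C=5): 3' end GCG has 3 G/C ✓; GC 14/21 = 66.7%, outside 46.0–57.1% ✗ — fails.
Primer B (24 nt, A=10 T=6 G=3 C=5): 3' end CGA has 2 G/C ✓; GC 8/24 = 33.3%, outside 46.0–57.1% ✗ — fails.
Primer C (20 nt, A=7 T=6 G=3 C=4): 3' end GTT has 1 G/C, need ≥2 ✗; GC 7/20 = 35.0%, outside 46.0–57.1% ✗ — fails.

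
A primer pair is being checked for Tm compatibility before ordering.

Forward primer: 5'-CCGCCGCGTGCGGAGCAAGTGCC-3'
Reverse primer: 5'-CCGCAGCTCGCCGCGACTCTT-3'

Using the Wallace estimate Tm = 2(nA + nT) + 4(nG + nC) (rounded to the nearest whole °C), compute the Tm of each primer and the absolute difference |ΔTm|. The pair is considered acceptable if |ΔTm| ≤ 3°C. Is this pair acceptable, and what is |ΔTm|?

|ΔTm| = 10°C; the pair is not acceptable.

Forward: A=3 T=2 G=9 C=9 → Tm = 2·5 + 4·18 = 82°C.
Reverse: A=2 T=4 G=5 C=10 → Tm = 2·6 + 4·15 = 72°C.
|ΔTm| = |82 − 72| = 10°C, > 3°C.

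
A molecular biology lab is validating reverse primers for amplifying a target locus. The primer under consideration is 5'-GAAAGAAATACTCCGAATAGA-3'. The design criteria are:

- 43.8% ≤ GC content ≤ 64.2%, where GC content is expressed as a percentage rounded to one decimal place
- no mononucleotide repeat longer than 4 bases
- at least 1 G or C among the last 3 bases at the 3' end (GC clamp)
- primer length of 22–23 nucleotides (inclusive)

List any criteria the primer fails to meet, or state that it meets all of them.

Fails: GC content, length.

Base counts: A=11, T=3, G=4, C=3 (length 21).
GC content: GC 7/21 = 33.3%, outside 43.8–64.2% ✗
homopolymer run: longest run = 3 ✓
GC clamp: 3' end AGA has 1 G/C ✓
length: length 21, outside 22–23 ✗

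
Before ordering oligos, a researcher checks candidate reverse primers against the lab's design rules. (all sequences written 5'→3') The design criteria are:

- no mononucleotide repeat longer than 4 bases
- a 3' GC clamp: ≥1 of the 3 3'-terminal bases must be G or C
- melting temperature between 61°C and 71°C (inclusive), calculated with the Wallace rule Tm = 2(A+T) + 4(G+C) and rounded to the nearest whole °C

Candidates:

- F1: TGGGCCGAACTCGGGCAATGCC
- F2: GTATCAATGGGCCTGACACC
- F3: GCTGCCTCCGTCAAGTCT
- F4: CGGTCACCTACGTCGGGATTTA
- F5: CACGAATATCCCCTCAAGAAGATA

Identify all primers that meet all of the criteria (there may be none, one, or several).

F1 (22 nt, A=4 T=3 G=8 C=7): longest run = 3 ✓; 3' end GCC has 3 G/C ✓; Tm = 2·7 + 4·15 = 74°C, outside 61–71°C ✗ — fails.
F2 (20 nt, A=5 T=4 G=5 C=6): longest run = 3 ✓; 3' end ACC has 2 G/C ✓; Tm = 2·9 + 4·11 = 62°C ✓ — passes.
F3 (18 nt, A=2 T=5 G=4 C=7): longest run = 2 ✓; 3' end TCT has 1 G/C ✓; Tm = 2·7 + 4·11 = 58°C, outside 61–71°C ✗ — fails.
F4 (22 nt, A=4 T=6 G=6 C=6): longest run = 3 ✓; 3' end TTA has 0 G/C, need ≥1 ✗; Tm = 2·10 + 4·12 = 68°C ✓ — fails.
F5 (24 nt, A=10 T=4 G=3 C=7): longest run = 4 ✓; 3' end ATA has 0 G/C, need ≥1 ✗; Tm = 2·14 + 4·10 = 68°C ✓ — fails.

F2 only.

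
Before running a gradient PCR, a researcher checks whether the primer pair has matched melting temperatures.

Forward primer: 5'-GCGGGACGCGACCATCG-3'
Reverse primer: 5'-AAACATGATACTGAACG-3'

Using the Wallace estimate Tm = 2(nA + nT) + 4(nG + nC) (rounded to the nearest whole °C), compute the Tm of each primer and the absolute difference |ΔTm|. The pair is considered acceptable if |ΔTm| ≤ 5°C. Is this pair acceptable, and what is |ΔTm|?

Forward: A=3 T=1 G=7 C=6 → Tm = 2·4 + 4·13 = 60°C.
Reverse: A=8 T=3 G=3 C=3 → Tm = 2·11 + 4·6 = 46°C.
|ΔTm| = |60 − 46| = 14°C, > 5°C.

|ΔTm| = 14°C; the pair is not acceptable.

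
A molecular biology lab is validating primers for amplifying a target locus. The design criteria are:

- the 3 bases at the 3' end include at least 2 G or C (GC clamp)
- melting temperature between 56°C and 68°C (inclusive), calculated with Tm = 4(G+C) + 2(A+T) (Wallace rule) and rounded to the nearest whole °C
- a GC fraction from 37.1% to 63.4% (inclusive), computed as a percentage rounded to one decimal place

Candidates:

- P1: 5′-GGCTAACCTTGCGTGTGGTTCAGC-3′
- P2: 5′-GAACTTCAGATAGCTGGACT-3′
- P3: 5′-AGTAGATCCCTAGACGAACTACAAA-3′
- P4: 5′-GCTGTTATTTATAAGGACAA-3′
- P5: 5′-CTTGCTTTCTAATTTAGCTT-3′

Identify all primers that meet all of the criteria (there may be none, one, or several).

P1 (24 nt, A=3 T=7 G=8 C=6): 3' end AGC has 2 G/C ✓; Tm = 2·10 + 4·14 = 76°C, outside 56–68°C ✗; GC 14/24 = 58.3% ✓ — fails.
P2 (20 nt, A=6 T=5 G=5 C=4): 3' end ACT has 1 G/C, need ≥2 ✗; Tm = 2·11 + 4·9 = 58°C ✓; GC 9/20 = 45.0% ✓ — fails.
P3 (25 nt, A=11 T=4 G=4 C=6): 3' end AAA has 0 G/C, need ≥2 ✗; Tm = 2·15 + 4·10 = 70°C, outside 56–68°C ✗; GC 10/25 = 40.0% ✓ — fails.
P4 (20 nt, A=7 T=7 G=4 C=2): 3' end CAA has 1 G/C, need ≥2 ✗; Tm = 2·14 + 4·6 = 52°C, outside 56–68°C ✗; GC 6/20 = 30.0%, outside 37.1–63.4% ✗ — fails.
P5 (20 nt, A=3 T=11 G=2 C=4): 3' end CTT has 1 G/C, need ≥2 ✗; Tm = 2·14 + 4·6 = 52°C, outside 56–68°C ✗; GC 6/20 = 30.0%, outside 37.1–63.4% ✗ — fails.

None of the candidates satisfy all criteria.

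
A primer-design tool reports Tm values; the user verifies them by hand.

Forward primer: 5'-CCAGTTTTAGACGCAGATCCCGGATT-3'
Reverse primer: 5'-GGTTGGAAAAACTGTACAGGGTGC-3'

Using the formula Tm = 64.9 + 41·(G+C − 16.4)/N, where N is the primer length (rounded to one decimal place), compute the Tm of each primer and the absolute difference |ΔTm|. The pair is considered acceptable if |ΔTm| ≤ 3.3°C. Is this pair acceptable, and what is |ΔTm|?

|ΔTm| = 2.1°C; the pair is acceptable.

Forward: G+C = 13, N = 26 → Tm = 64.9 + 41·(13 − 16.4)/26 = 59.5°C.
Reverse: G+C = 12, N = 24 → Tm = 64.9 + 41·(12 − 16.4)/24 = 57.4°C.
|ΔTm| = |59.5 − 57.4| = 2.1°C, ≤ 3.3°C.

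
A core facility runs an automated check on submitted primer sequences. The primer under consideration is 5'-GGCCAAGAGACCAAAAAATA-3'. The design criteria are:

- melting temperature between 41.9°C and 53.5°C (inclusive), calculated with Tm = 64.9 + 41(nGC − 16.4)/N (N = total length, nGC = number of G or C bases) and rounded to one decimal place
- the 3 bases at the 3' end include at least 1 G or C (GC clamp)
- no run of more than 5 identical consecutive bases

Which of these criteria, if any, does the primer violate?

Fails: GC clamp, homopolymer run.

Base counts: A=11, T=1, G=4, C=4 (length 20).
Tm: Tm = 64.9 + 41·(8 − 16.4)/20 = 47.7°C ✓
GC clamp: 3' end ATA has 0 G/C, need ≥1 ✗
homopolymer run: longest run = 6, exceeds 5 ✗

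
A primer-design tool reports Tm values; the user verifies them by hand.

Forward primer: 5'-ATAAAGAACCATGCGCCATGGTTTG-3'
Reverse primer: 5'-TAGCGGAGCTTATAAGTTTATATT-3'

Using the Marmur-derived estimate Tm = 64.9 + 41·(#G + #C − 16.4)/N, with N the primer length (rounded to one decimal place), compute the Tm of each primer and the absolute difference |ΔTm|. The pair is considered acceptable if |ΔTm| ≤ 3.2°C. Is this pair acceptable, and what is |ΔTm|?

Forward: G+C = 11, N = 25 → Tm = 64.9 + 41·(11 − 16.4)/25 = 56.0°C.
Reverse: G+C = 7, N = 24 → Tm = 64.9 + 41·(7 − 16.4)/24 = 48.8°C.
|ΔTm| = |56.0 − 48.8| = 7.2°C, > 3.2°C.

|ΔTm| = 7.2°C; the pair is not acceptable.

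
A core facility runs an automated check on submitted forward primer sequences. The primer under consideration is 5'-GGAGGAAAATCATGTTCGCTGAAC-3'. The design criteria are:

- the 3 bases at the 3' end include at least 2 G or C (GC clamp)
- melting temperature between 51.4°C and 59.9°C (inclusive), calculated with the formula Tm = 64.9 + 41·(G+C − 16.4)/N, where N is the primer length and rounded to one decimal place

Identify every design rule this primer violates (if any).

Fails: GC clamp.

Base counts: A=8, T=5, G=7, C=4 (length 24).
GC clamp: 3' end AAC has 1 G/C, need ≥2 ✗
Tm: Tm = 64.9 + 41·(11 − 16.4)/24 = 55.7°C ✓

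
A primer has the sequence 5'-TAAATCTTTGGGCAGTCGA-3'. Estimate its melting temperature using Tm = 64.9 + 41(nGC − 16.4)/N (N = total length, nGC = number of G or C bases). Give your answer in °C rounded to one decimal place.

Base counts: A=5, T=6, G=5, C=3; G+C = 8, N = 19.
Tm = 64.9 + 41·(8 − 16.4)/19 = 64.9 + -344.40/19 = 46.8°C.

46.8°C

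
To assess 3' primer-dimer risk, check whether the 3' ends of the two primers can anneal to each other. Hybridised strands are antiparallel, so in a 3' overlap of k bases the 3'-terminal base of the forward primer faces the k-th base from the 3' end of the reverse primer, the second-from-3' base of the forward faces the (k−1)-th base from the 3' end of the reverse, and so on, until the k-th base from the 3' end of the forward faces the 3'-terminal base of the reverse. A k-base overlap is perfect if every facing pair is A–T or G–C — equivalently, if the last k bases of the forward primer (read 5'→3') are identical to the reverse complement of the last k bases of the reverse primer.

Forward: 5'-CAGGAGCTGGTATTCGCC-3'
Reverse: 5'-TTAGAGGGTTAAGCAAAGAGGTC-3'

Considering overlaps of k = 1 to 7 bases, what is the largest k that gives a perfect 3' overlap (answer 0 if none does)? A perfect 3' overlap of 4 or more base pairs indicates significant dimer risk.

Longest perfect overlap: 0 complementary base pairs; below the dimer-risk threshold (threshold 4).

Last 7 bases (5'→3') — forward …ATTCGCC, reverse …AGAGGTC.
Reverse complement of the reverse primer's last 7 bases: GACCTCT; its first k bases are the reverse complement of the reverse primer's last k bases, so a perfect k-base overlap needs the forward primer's last k bases to equal them.
Comparing (forward last k vs required): k=1: C vs G ✗; k=2: CC vs GA ✗; k=3: GCC vs GAC ✗; k=4: CGCC vs GACC ✗; k=5: TCGCC vs GACCT ✗; k=6: TTCGCC vs GACCTC ✗; k=7: ATTCGCC vs GACCTCT ✗.
No overlap length from 1 to 7 is perfect, so the longest perfect 3' overlap is 0.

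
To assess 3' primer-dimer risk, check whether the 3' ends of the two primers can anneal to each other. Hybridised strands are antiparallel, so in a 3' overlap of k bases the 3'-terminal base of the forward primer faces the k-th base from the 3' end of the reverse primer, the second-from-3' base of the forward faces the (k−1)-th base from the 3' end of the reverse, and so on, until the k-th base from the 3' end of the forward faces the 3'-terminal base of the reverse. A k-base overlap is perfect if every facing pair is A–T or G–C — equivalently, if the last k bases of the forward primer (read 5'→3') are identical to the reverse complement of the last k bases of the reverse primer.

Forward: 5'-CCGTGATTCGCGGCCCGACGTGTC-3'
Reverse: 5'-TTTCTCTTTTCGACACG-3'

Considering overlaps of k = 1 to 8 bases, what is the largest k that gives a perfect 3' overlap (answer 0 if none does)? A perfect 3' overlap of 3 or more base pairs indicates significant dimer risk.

Last 8 bases (5'→3') — forward …GACGTGTC, reverse …TCGACACG.
Reverse complement of the reverse primer's last 8 bases: CGTGTCGA; its first k bases are the reverse complement of the reverse primer's last k bases, so a perfect k-base overlap needs the forward primer's last k bases to equal them.
Comparing (forward last k vs required): k=1: C vs C ✓; k=2: TC vs CG ✗; k=3: GTC vs CGT ✗; k=4: TGTC vs CGTG ✗; k=5: GTGTC vs CGTGT ✗; k=6: CGTGTC vs CGTGTC ✓; k=7: ACGTGTC vs CGTGTCG ✗; k=8: GACGTGTC vs CGTGTCGA ✗.
Perfect overlaps at k = 1, 6; the largest is 6.

Longest perfect overlap: 6 complementary base pairs; significant dimer risk (threshold 3).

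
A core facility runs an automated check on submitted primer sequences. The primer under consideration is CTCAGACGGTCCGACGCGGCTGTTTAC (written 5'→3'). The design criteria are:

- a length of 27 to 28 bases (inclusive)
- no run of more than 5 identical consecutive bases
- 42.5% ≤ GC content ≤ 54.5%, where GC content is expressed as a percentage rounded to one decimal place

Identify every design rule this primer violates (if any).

Base counts: A=4, T=6, G=8, C=9 (length 27).
length: length 27 ✓
homopolymer run: longest run = 3 ✓
GC content: GC 17/27 = 63.0%, outside 42.5–54.5% ✗

Fails: GC content.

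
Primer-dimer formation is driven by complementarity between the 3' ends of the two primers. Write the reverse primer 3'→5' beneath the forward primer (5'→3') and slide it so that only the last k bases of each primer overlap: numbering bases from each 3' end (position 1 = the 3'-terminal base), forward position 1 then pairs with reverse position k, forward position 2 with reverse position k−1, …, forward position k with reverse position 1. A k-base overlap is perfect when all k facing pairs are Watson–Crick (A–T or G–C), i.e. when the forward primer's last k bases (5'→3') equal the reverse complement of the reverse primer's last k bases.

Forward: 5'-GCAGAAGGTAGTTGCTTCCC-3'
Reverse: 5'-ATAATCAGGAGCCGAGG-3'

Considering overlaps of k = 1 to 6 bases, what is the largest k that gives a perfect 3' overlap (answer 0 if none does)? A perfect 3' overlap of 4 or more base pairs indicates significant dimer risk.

Longest perfect overlap: 2 complementary base pairs; below the dimer-risk threshold (threshold 4).

Last 6 bases (5'→3') — forward …CTTCCC, reverse …CCGAGG.
Reverse complement of the reverse primer's last 6 bases: CCTCGG; its first k bases are the reverse complement of the reverse primer's last k bases, so a perfect k-base overlap needs the forward primer's last k bases to equal them.
Comparing (forward last k vs required): k=1: C vs C ✓; k=2: CC vs CC ✓; k=3: CCC vs CCT ✗; k=4: TCCC vs CCTC ✗; k=5: TTCCC vs CCTCG ✗; k=6: CTTCCC vs CCTCGG ✗.
Perfect overlaps at k = 1, 2; the largest is 2.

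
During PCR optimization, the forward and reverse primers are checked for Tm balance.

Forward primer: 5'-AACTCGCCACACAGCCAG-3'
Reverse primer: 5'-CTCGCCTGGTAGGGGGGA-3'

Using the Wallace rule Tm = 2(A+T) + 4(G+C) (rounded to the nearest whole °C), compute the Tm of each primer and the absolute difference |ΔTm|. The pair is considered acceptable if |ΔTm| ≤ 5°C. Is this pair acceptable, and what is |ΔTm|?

|ΔTm| = 4°C; the pair is acceptable.

Forward: A=6 T=1 G=3 C=8 → Tm = 2·7 + 4·11 = 58°C.
Reverse: A=2 T=3 G=9 C=4 → Tm = 2·5 + 4·13 = 62°C.
|ΔTm| = |58 − 62| = 4°C, ≤ 5°C.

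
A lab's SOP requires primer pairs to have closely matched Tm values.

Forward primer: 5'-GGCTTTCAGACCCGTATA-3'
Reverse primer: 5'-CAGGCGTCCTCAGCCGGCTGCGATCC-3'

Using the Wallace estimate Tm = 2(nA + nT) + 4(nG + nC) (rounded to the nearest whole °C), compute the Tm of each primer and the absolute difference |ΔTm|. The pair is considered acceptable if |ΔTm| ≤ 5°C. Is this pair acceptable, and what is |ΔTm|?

|ΔTm| = 36°C; the pair is not acceptable.

Forward: A=4 T=5 G=4 C=5 → Tm = 2·9 + 4·9 = 54°C.
Reverse: A=3 T=4 G=8 C=11 → Tm = 2·7 + 4·19 = 90°C.
|ΔTm| = |54 − 90| = 36°C, > 5°C.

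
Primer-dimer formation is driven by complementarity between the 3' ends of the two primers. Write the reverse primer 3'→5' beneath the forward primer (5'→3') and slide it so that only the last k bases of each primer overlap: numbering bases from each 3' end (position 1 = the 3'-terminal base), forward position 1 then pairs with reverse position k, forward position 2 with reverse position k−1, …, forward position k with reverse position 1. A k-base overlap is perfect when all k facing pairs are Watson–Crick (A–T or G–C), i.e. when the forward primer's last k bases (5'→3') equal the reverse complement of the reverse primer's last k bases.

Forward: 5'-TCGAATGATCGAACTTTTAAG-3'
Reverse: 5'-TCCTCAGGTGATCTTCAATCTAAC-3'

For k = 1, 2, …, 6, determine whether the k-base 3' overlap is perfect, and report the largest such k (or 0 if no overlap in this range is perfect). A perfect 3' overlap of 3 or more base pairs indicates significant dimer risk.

Longest perfect overlap: 1 complementary base pair; below the dimer-risk threshold (threshold 3).

Last 6 bases (5'→3') — forward …TTTAAG, reverse …TCTAAC.
Reverse complement of the reverse primer's last 6 bases: GTTAGA; its first k bases are the reverse complement of the reverse primer's last k bases, so a perfect k-base overlap needs the forward primer's last k bases to equal them.
Comparing (forward last k vs required): k=1: G vs G ✓; k=2: AG vs GT ✗; k=3: AAG vs GTT ✗; k=4: TAAG vs GTTA ✗; k=5: TTAAG vs GTTAG ✗; k=6: TTTAAG vs GTTAGA ✗.
Only k = 1 is perfect, so the longest perfect 3' overlap is 1.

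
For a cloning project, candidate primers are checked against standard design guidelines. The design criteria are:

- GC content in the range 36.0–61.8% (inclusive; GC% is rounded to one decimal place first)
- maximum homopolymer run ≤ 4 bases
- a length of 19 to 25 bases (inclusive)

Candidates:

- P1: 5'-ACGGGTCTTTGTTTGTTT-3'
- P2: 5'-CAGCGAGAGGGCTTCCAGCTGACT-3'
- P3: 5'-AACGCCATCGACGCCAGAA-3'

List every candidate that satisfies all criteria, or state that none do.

P3 only.

P1 (18 nt, A=1 T=10 G=5 C=2): GC 7/18 = 38.9% ✓; longest run = 3 ✓; length 18, outside 19–25 ✗ — fails.
P2 (24 nt, A=5 T=4 G=8 C=7): GC 15/24 = 62.5%, outside 36.0–61.8% ✗; longest run = 3 ✓; length 24 ✓ — fails.
P3 (19 nt, A=7 T=1 G=4 C=7): GC 11/19 = 57.9% ✓; longest run = 2 ✓; length 19 ✓ — passes.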